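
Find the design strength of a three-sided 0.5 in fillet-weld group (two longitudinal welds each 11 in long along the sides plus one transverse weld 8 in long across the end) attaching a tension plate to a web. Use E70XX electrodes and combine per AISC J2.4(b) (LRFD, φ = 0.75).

E70XX → F_EXX = 70 ksi.
t_e = 0.707 × 0.5 = 0.3535 in.
R_nwl = 0.6 × 70 × 0.3535 × 22 = 326.6 kip (longitudinal, 2 welds).
R_nwt = 0.6 × 70 × 0.3535 × 8 = 118.8 kip (transverse, base value).
(i) R_nwl + R_nwt = 445.4 kip; (ii) 0.85 R_nwl + 1.5 R_nwt = 455.8 kip.
R_n = max = 455.8 kip [governs: (ii)]; φR_n = 341.9 kip.

φR_n ≈ 342 kip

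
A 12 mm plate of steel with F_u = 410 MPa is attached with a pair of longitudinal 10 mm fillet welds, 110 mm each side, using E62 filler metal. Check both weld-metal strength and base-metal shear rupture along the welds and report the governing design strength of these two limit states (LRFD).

E62XX → F_EXX = 620 MPa.
t_e = 0.707 × 10 = 7.07 mm; L = 220 mm.
Weld metal: φR_n = 0.75 × 0.6 × 620 × 7.07 × 220 × 10⁻³ = 434 kN.
Base metal (shear rupture): φR_n = 0.75 × 0.6 × 410 × 12 × 220 × 10⁻³ = 487.1 kN.
Governing: weld metal.

φR_n ≈ 434 kN (weld metal governs)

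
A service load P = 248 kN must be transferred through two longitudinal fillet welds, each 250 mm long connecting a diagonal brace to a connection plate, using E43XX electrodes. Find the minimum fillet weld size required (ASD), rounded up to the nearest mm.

w = 6 mm

E43XX → F_EXX = 430 MPa.
Total weld length L = 500 mm.
Required throat t_e = P × Ω / (0.6 F_EXX × L) = 248 × 2.0 / (0.6 × 430 × 500 × 10⁻³) = 3.845 mm.
Required leg w = t_e / 0.707 = 5.438 mm → use 6 mm.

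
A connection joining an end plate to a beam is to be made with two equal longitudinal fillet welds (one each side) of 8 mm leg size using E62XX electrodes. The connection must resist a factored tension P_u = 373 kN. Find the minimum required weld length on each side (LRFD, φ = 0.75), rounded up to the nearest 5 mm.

E62XX → F_EXX = 620 MPa.
Throat t_e = 0.707 × 8 = 5.656 mm.
φr_n = 0.75 × 0.6 × 620 × 5.656 × 10⁻³ = 1.578 kN/mm.
L_req = P_u / φr_n = 373 / 1.578 = 236.4 mm total.
Per side: 236.4 / 2 = 118.2 mm.
Round up → use L = 120 mm on each side.

L = 120 mm on each side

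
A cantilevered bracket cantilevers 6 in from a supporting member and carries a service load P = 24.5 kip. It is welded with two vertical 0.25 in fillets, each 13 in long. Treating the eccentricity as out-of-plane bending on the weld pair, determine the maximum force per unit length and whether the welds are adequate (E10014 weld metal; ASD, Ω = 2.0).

f_max ≈ 2.77 kip/in; adequate

E100XX → F_EXX = 100 ksi.
L_w = 2 × 13 = 26 in; section modulus (unit throat) S = 2 × L²/6 = 56.33 in².
Direct shear f_v = P/L_w = 24.5/26 = 0.9423 kip/in.
Moment M = P × e = 24.5 × 6 = 147 kip·in; bending f_b = M/S = 2.609 kip/in.
f_max = √(f_v² + f_b²) = √(0.9423² + 2.609²) = 2.774 kip/in.
r_n/Ω = (1/2.0) × 0.6 × 100 × (0.707 × 0.25) = 5.302 kip/in → adequate.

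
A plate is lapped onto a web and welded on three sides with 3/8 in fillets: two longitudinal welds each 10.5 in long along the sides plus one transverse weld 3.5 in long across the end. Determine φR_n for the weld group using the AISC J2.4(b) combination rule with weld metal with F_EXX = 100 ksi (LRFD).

t_e = 0.707 × 0.375 = 0.2651 in.
R_nwl = 0.6 × 100 × 0.2651 × 21 = 334.1 kip (longitudinal, 2 welds).
R_nwt = 0.6 × 100 × 0.2651 × 3.5 = 55.68 kip (transverse, base value).
(i) R_nwl + R_nwt = 389.7 kip; (ii) 0.85 R_nwl + 1.5 R_nwt = 367.5 kip.
R_n = max = 389.7 kip [governs: (i)]; φR_n = 292.3 kip.

φR_n ≈ 292 kip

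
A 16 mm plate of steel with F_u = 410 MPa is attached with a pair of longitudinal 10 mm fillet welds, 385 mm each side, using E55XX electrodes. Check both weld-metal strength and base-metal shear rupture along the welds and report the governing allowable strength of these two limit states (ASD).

R_n/Ω ≈ 898 kN (weld metal governs)

E55XX → F_EXX = 550 MPa.
t_e = 0.707 × 10 = 7.07 mm; L = 770 mm.
Weld metal: R_n/Ω = (1/2.0) × 0.6 × 550 × 7.07 × 770 × 10⁻³ = 898.2 kN.
Base metal (shear rupture): R_n/Ω = (1/2.0) × 0.6 × 410 × 16 × 770 × 10⁻³ = 1515 kN.
Governing: weld metal.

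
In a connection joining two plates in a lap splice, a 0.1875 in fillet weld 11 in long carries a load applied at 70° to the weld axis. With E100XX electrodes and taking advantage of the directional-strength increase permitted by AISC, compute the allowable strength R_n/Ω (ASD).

R_n/Ω ≈ 63.7 kip

E100XX → F_EXX = 100 ksi.
t_e = 0.707 × 0.1875 = 0.1326 in; A_we = 0.1326 × 11 = 1.458 in².
Directional factor: 1.0 + 0.5 sin^1.5(70°) = 1.455.
F_nw = 0.6 × 100 × 1.455 = 87.33 ksi.
R_n/Ω = (87.33 × 1.458) / 2.0 = 63.67 kip.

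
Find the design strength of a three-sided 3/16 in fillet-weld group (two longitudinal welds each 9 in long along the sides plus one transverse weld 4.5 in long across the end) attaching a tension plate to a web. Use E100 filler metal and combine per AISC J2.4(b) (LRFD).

E100XX → F_EXX = 100 ksi.
t_e = 0.707 × 0.1875 = 0.1326 in.
R_nwl = 0.6 × 100 × 0.1326 × 18 = 143.2 kips (longitudinal, 2 welds).
R_nwt = 0.6 × 100 × 0.1326 × 4.5 = 35.79 kips (transverse, base value).
(i) R_nwl + R_nwt = 179 kips; (ii) 0.85 R_nwl + 1.5 R_nwt = 175.4 kips.
R_n = max = 179 kips [governs: (i)]; φR_n = 134.2 kips.

φR_n ≈ 134 kips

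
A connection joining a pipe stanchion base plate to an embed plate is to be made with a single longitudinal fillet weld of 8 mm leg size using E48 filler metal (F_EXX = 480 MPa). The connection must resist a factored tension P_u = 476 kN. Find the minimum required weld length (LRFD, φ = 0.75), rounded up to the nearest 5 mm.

L = 390 mm

Throat t_e = 0.707 × 8 = 5.656 mm.
φr_n = 0.75 × 0.6 × 480 × 5.656 × 10⁻³ = 1.222 kN/mm.
L_req = P_u / φr_n = 476 / 1.222 = 389.6 mm total.
Round up → use L = 390 mm.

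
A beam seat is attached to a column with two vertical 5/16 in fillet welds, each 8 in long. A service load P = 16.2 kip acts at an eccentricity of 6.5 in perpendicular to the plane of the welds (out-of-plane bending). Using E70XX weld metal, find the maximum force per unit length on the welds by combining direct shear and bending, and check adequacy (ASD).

E70XX → F_EXX = 70 ksi.
L_w = 2 × 8 = 16 in; section modulus (unit throat) S = 2 × L²/6 = 21.33 in².
Direct shear f_v = P/L_w = 16.2/16 = 1.012 kip/in.
Moment M = P × e = 16.2 × 6.5 = 105.3 kip·in; bending f_b = M/S = 4.936 kip/in.
f_max = √(f_v² + f_b²) = √(1.012² + 4.936²) = 5.039 kip/in.
r_n/Ω = (1/2.0) × 0.6 × 70 × (0.707 × 0.3125) = 4.64 kip/in → NOT adequate.

f_max ≈ 5.04 kip/in; NOT adequate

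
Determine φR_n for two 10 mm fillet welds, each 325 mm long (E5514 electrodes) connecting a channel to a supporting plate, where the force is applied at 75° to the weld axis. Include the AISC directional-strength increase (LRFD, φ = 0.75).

E55XX → F_EXX = 550 MPa.
t_e = 0.707 × 10 = 7.07 mm; A_we = 7.07 × 650 = 4596 mm².
Directional factor: 1.0 + 0.5 sin^1.5(75°) = 1.475.
F_nw = 0.6 × 550 × 1.475 = 486.6 MPa.
φR_n = 0.75 × 486.6 × 4596 × 10⁻³ = 1677 kN.

φR_n ≈ 1680 kN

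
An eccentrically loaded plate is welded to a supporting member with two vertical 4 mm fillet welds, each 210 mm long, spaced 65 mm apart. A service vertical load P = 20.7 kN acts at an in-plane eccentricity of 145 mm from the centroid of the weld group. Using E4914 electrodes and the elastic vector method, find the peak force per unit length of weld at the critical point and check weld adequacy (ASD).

E49XX → F_EXX = 490 MPa.
Total weld length L_w = 420 mm. Treat welds as unit-width lines.
Polar moment about centroid: J = 2[d³/12 + d(b/2)²] = 2[210³/12 + 210×32.5²] = 1987000 mm³.
Direct shear f_v = P/L_w = 20.7×10³ / 420 = 49.29 N/mm (vertical).
Torsion M = P·e = 20.7×10³ × 145 = 3001500 N·mm.
Critical point at (x, y) = (32.5, 105) from centroid. f_tx = M·y/J = 158.6 N/mm; f_ty = M·x/J = 49.09 N/mm.
Resultant f_max = √[f_tx² + (f_v + f_ty)²] = √[158.6² + (49.29 + 49.09)²] = 186.6 N/mm.
Capacity per unit length: r_n/Ω = (1/2.0) × 0.6 × 490 × (0.707 × 4) = 415.7 N/mm.
186.6 ≤ 415.7 → adequate.

f_max ≈ 187 N/mm; adequate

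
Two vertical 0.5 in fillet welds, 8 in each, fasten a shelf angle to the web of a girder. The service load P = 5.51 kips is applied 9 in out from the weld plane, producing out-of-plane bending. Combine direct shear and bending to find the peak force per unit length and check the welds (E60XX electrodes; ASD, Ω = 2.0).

f_max ≈ 2.35 kip/in; adequate

E60XX → F_EXX = 60 ksi.
L_w = 2 × 8 = 16 in; section modulus (unit throat) S = 2 × L²/6 = 21.33 in².
Direct shear f_v = P/L_w = 5.51/16 = 0.3444 kip/in.
Moment M = P × e = 5.51 × 9 = 49.59 kip·in; bending f_b = M/S = 2.325 kip/in.
f_max = √(f_v² + f_b²) = √(0.3444² + 2.325²) = 2.35 kip/in.
r_n/Ω = (1/2.0) × 0.6 × 60 × (0.707 × 0.5) = 6.363 kip/in → adequate.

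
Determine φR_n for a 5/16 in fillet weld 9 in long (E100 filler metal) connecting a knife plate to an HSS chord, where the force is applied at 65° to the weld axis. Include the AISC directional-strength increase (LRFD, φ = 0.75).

φR_n ≈ 128 kip

E100XX → F_EXX = 100 ksi.
t_e = 0.707 × 0.3125 = 0.2209 in; A_we = 0.2209 × 9 = 1.988 in².
Directional factor: 1.0 + 0.5 sin^1.5(65°) = 1.431.
F_nw = 0.6 × 100 × 1.431 = 85.88 ksi.
φR_n = 0.75 × 85.88 × 1.988 = 128.1 kip.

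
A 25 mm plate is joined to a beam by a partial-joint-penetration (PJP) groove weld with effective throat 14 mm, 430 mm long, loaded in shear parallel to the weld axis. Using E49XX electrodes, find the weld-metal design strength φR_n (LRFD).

φR_n ≈ 1330 kN

E49XX → F_EXX = 490 MPa.
Effective throat (given) t_e = 14 mm.
A_we = 14 × 430 = 6020 mm².
F_nw = 0.6 F_EXX = 294 MPa.
φR_n = 0.75 × 294 × 6020 × 10⁻³ = 1327 kN.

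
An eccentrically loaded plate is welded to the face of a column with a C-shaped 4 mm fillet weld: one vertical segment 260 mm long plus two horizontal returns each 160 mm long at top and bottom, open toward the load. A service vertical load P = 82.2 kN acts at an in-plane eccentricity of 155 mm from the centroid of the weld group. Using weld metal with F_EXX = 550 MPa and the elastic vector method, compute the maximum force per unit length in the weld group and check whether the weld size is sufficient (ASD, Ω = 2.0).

Total weld length L_w = 580 mm. Treat welds as unit-width lines.
Centroid: x̄ = 2×160×80 / 580 = 44.14 mm from the vertical weld.
Polar moment about centroid: J = I_x + I_y = [260³/12 + 2×160×130²] + [260×44.14² + 2(160³/12 + 160×35.86²)] = 8473000 mm³.
Direct shear f_v = P/L_w = 82.2×10³ / 580 = 141.7 N/mm (vertical).
Torsion M = P·e = 82.2×10³ × 155 = 12741000 N·mm.
Critical point at (x, y) = (115.9, 130) from centroid. f_tx = M·y/J = 195.5 N/mm; f_ty = M·x/J = 174.2 N/mm.
Resultant f_max = √[f_tx² + (f_v + f_ty)²] = √[195.5² + (141.7 + 174.2)²] = 371.5 N/mm.
Capacity per unit length: r_n/Ω = (1/2.0) × 0.6 × 550 × (0.707 × 4) = 466.6 N/mm.
371.5 ≤ 466.6 → adequate.

f_max ≈ 372 N/mm; adequate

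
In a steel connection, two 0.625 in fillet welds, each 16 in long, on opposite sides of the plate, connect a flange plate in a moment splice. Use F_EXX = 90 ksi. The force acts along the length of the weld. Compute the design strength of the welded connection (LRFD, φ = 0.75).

φR_n ≈ 573 kip

Effective throat t_e = 0.707 × 0.625 = 0.4419 in.
Total length L = 32 in; A_we = 0.4419 × 32 = 14.14 in².
F_nw = 0.6 F_EXX = 0.6 × 90 = 54 ksi.
φR_n = 0.75 × 54 × 14.14 = 572.7 kip.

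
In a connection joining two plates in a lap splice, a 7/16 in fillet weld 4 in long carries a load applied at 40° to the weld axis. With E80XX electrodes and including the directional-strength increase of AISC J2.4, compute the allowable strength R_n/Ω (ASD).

E80XX → F_EXX = 80 ksi.
t_e = 0.707 × 0.4375 = 0.3093 in; A_we = 0.3093 × 4 = 1.237 in².
Directional factor: 1.0 + 0.5 sin^1.5(40°) = 1.258.
F_nw = 0.6 × 80 × 1.258 = 60.37 ksi.
R_n/Ω = (60.37 × 1.237) / 2.0 = 37.35 kips.

R_n/Ω ≈ 37.3 kips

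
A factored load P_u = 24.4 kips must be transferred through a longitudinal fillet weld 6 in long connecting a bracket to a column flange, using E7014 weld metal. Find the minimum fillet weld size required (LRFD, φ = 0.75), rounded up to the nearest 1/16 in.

E70XX → F_EXX = 70 ksi.
Total weld length L = 6 in.
Required throat t_e = P_u / (φ × 0.6 F_EXX × L) = 24.4 / (0.75 × 0.6 × 70 × 6) = 0.1291 in.
Required leg w = t_e / 0.707 = 0.1826 in → use 3/16 in.

w = 3/16 in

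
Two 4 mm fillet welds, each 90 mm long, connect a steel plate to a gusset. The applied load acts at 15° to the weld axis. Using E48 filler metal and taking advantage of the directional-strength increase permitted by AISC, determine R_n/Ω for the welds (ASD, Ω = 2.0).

E48XX → F_EXX = 480 MPa.
t_e = 0.707 × 4 = 2.828 mm; A_we = 2.828 × 180 = 509 mm².
Directional factor: 1.0 + 0.5 sin^1.5(15°) = 1.066.
F_nw = 0.6 × 480 × 1.066 = 307 MPa.
R_n/Ω = (307 × 509) / 2.0 × 10⁻³ = 78.13 kN.

R_n/Ω ≈ 78.1 kN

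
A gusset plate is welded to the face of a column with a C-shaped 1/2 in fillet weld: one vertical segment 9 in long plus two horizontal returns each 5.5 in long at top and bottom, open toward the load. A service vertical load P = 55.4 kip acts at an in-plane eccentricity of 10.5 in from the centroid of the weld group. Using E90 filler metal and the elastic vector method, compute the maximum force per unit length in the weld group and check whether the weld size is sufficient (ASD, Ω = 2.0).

E90XX → F_EXX = 90 ksi.
Total weld length L_w = 20 in. Treat welds as unit-width lines.
Centroid: x̄ = 2×5.5×2.75 / 20 = 1.512 in from the vertical weld.
Polar moment about centroid: J = I_x + I_y = [9³/12 + 2×5.5×4.5²] + [9×1.512² + 2(5.5³/12 + 5.5×1.238²)] = 348.7 in³.
Direct shear f_v = P/L_w = 55.4 / 20 = 2.77 kip/in (vertical).
Torsion M = P·e = 55.4 × 10.5 = 581.7 kip·in.
Critical point at (x, y) = (3.987, 4.5) from centroid. f_tx = M·y/J = 7.508 kip/in; f_ty = M·x/J = 6.653 kip/in.
Resultant f_max = √[f_tx² + (f_v + f_ty)²] = √[7.508² + (2.77 + 6.653)²] = 12.05 kip/in.
Capacity per unit length: r_n/Ω = (1/2.0) × 0.6 × 90 × (0.707 × 0.5) = 9.544 kip/in.
12.05 > 9.544 → NOT adequate.

f_max ≈ 12 kip/in; NOT adequate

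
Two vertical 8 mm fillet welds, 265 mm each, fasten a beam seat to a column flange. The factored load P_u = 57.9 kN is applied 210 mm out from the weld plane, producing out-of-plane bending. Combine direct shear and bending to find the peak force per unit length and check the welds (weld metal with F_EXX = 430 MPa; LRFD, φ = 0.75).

L_w = 2 × 265 = 530 mm; section modulus (unit throat) S = 2 × L²/6 = 23410 mm².
Direct shear f_v = P/L_w = 57.9×10³/530 = 109.2 N/mm.
Moment M = P × e = 57.9×10³ × 210 = 12159000 N·mm; bending f_b = M/S = 519.4 N/mm.
f_max = √(f_v² + f_b²) = √(109.2² + 519.4²) = 530.8 N/mm.
φr_n = 0.75 × 0.6 × 430 × (0.707 × 8) = 1094 N/mm → adequate.

f_max ≈ 531 N/mm; adequate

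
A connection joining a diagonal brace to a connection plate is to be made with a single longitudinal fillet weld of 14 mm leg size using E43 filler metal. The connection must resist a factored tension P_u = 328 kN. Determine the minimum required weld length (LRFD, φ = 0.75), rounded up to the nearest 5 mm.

L = 175 mm

E43XX → F_EXX = 430 MPa.
Throat t_e = 0.707 × 14 = 9.898 mm.
φr_n = 0.75 × 0.6 × 430 × 9.898 × 10⁻³ = 1.915 kN/mm.
L_req = P_u / φr_n = 328 / 1.915 = 171.3 mm total.
Round up → use L = 175 mm.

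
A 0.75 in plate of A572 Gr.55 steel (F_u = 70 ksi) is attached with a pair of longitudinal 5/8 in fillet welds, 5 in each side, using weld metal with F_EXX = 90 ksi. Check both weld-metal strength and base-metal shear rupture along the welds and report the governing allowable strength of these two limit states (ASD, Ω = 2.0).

R_n/Ω ≈ 119 kips (weld metal governs)

t_e = 0.707 × 0.625 = 0.4419 in; L = 10 in.
Weld metal: R_n/Ω = (1/2.0) × 0.6 × 90 × 0.4419 × 10 = 119.3 kips.
Base metal (shear rupture): R_n/Ω = (1/2.0) × 0.6 × 70 × 0.75 × 10 = 157.5 kips.
Governing: weld metal.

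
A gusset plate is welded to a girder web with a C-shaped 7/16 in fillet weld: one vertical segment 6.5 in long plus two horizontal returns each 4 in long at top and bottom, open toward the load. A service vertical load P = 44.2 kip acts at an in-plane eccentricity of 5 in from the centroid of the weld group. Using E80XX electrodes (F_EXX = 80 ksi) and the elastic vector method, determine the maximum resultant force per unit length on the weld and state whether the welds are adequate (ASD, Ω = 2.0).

Total weld length L_w = 14.5 in. Treat welds as unit-width lines.
Centroid: x̄ = 2×4×2 / 14.5 = 1.103 in from the vertical weld.
Polar moment about centroid: J = I_x + I_y = [6.5³/12 + 2×4×3.25²] + [6.5×1.103² + 2(4³/12 + 4×0.8966²)] = 132.4 in³.
Direct shear f_v = P/L_w = 44.2 / 14.5 = 3.048 kip/in (vertical).
Torsion M = P·e = 44.2 × 5 = 221 kip·in.
Critical point at (x, y) = (2.897, 3.25) from centroid. f_tx = M·y/J = 5.425 kip/in; f_ty = M·x/J = 4.835 kip/in.
Resultant f_max = √[f_tx² + (f_v + f_ty)²] = √[5.425² + (3.048 + 4.835)²] = 9.57 kip/in.
Capacity per unit length: r_n/Ω = (1/2.0) × 0.6 × 80 × (0.707 × 0.4375) = 7.423 kip/in.
9.57 > 7.423 → NOT adequate.

f_max ≈ 9.57 kip/in; NOT adequate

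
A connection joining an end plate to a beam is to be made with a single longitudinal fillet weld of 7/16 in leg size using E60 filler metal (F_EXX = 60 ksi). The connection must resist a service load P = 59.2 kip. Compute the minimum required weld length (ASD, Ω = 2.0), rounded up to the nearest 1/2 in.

L = 11 in

Throat t_e = 0.707 × 0.4375 = 0.3093 in.
r_n/Ω = (0.6 × 60 × 0.3093) / 2.0 = 5.568 kip/in.
L_req = P / (r_n/Ω) = 59.2 / 5.568 = 10.63 in total.
Round up → use L = 11 in.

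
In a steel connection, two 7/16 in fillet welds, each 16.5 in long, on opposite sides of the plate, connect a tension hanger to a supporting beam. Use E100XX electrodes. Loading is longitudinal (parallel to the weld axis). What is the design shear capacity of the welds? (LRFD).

E100XX → F_EXX = 100 ksi.
Effective throat t_e = 0.707 × 0.4375 = 0.3093 in.
Total length L = 33 in; A_we = 0.3093 × 33 = 10.21 in².
F_nw = 0.6 F_EXX = 0.6 × 100 = 60 ksi.
φR_n = 0.75 × 60 × 10.21 = 459.3 kips.

φR_n ≈ 459 kips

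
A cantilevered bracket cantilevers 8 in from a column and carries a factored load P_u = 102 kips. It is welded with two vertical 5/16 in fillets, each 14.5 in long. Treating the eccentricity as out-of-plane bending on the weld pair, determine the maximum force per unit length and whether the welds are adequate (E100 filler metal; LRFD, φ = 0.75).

E100XX → F_EXX = 100 ksi.
L_w = 2 × 14.5 = 29 in; section modulus (unit throat) S = 2 × L²/6 = 70.08 in².
Direct shear f_v = P/L_w = 102/29 = 3.517 kip/in.
Moment M = P × e = 102 × 8 = 816 kip·in; bending f_b = M/S = 11.64 kip/in.
f_max = √(f_v² + f_b²) = √(3.517² + 11.64²) = 12.16 kip/in.
φr_n = 0.75 × 0.6 × 100 × (0.707 × 0.3125) = 9.942 kip/in → NOT adequate.

f_max ≈ 12.2 kip/in; NOT adequate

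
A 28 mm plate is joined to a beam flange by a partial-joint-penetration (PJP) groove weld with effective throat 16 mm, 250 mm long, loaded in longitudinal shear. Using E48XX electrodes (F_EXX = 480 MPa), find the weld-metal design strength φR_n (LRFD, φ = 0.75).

Effective throat (given) t_e = 16 mm.
A_we = 16 × 250 = 4000 mm².
F_nw = 0.6 F_EXX = 288 MPa.
φR_n = 0.75 × 288 × 4000 × 10⁻³ = 864 kN.

φR_n ≈ 864 kN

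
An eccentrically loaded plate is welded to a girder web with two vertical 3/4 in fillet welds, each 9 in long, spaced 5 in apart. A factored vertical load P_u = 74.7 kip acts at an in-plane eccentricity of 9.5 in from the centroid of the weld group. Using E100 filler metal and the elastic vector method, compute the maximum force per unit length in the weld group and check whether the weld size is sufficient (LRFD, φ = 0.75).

E100XX → F_EXX = 100 ksi.
Total weld length L_w = 18 in. Treat welds as unit-width lines.
Polar moment about centroid: J = 2[d³/12 + d(b/2)²] = 2[9³/12 + 9×2.5²] = 234 in³.
Direct shear f_v = P/L_w = 74.7 / 18 = 4.15 kip/in (vertical).
Torsion M = P·e = 74.7 × 9.5 = 709.65 kip·in.
Critical point at (x, y) = (2.5, 4.5) from centroid. f_tx = M·y/J = 13.65 kip/in; f_ty = M·x/J = 7.582 kip/in.
Resultant f_max = √[f_tx² + (f_v + f_ty)²] = √[13.65² + (4.15 + 7.582)²] = 18 kip/in.
Capacity per unit length: φr_n = 0.75 × 0.6 × 100 × (0.707 × 0.75) = 23.86 kip/in.
18 ≤ 23.86 → adequate.

f_max ≈ 18 kip/in; adequate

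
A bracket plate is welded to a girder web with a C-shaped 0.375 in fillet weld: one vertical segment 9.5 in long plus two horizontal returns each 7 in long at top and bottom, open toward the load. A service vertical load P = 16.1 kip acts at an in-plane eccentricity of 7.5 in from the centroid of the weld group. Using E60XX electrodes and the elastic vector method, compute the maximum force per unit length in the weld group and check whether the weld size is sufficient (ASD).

E60XX → F_EXX = 60 ksi.
Total weld length L_w = 23.5 in. Treat welds as unit-width lines.
Centroid: x̄ = 2×7×3.5 / 23.5 = 2.085 in from the vertical weld.
Polar moment about centroid: J = I_x + I_y = [9.5³/12 + 2×7×4.75²] + [9.5×2.085² + 2(7³/12 + 7×1.415²)] = 513.8 in³.
Direct shear f_v = P/L_w = 16.1 / 23.5 = 0.6851 kip/in (vertical).
Torsion M = P·e = 16.1 × 7.5 = 120.75 kip·in.
Critical point at (x, y) = (4.915, 4.75) from centroid. f_tx = M·y/J = 1.116 kip/in; f_ty = M·x/J = 1.155 kip/in.
Resultant f_max = √[f_tx² + (f_v + f_ty)²] = √[1.116² + (0.6851 + 1.155)²] = 2.152 kip/in.
Capacity per unit length: r_n/Ω = (1/2.0) × 0.6 × 60 × (0.707 × 0.375) = 4.772 kip/in.
2.152 ≤ 4.772 → adequate.

f_max ≈ 2.15 kip/in; adequate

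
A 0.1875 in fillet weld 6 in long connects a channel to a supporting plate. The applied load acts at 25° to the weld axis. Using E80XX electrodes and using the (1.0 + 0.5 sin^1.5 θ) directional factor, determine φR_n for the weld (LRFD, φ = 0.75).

E80XX → F_EXX = 80 ksi.
t_e = 0.707 × 0.1875 = 0.1326 in; A_we = 0.1326 × 6 = 0.7954 in².
Directional factor: 1.0 + 0.5 sin^1.5(25°) = 1.137.
F_nw = 0.6 × 80 × 1.137 = 54.59 ksi.
φR_n = 0.75 × 54.59 × 0.7954 = 32.57 kips.

φR_n ≈ 32.6 kips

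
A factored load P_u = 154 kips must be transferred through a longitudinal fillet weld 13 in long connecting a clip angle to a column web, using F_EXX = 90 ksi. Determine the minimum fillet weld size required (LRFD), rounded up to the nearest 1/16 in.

Total weld length L = 13 in.
Required throat t_e = P_u / (φ × 0.6 F_EXX × L) = 154 / (0.75 × 0.6 × 90 × 13) = 0.2925 in.
Required leg w = t_e / 0.707 = 0.4137 in → use 7/16 in.

w = 7/16 in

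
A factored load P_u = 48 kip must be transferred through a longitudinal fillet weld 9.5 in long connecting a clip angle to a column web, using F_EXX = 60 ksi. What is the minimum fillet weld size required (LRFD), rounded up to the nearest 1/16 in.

Total weld length L = 9.5 in.
Required throat t_e = P_u / (φ × 0.6 F_EXX × L) = 48 / (0.75 × 0.6 × 60 × 9.5) = 0.1871 in.
Required leg w = t_e / 0.707 = 0.2647 in → use 5/16 in.

w = 5/16 in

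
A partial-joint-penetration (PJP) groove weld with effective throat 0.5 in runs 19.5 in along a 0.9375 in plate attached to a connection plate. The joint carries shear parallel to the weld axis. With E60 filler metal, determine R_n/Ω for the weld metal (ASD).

E60XX → F_EXX = 60 ksi.
Effective throat (given) t_e = 0.5 in.
A_we = 0.5 × 19.5 = 9.75 in².
F_nw = 0.6 F_EXX = 36 ksi.
R_n/Ω = (36 × 9.75) / 2.0 = 175.5 kips.

R_n/Ω ≈ 176 kips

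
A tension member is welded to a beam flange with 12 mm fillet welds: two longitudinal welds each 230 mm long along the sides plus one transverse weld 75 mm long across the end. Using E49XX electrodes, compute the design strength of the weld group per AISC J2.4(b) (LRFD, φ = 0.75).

φR_n ≈ 1000 kN

E49XX → F_EXX = 490 MPa.
t_e = 0.707 × 12 = 8.484 mm.
R_nwl = 0.6 × 490 × 8.484 × 460 × 10⁻³ = 1147 kN (longitudinal, 2 welds).
R_nwt = 0.6 × 490 × 8.484 × 75 × 10⁻³ = 187.1 kN (transverse, base value).
(i) R_nwl + R_nwt = 1334 kN; (ii) 0.85 R_nwl + 1.5 R_nwt = 1256 kN.
R_n = max = 1334 kN [governs: (i)]; φR_n = 1001 kN.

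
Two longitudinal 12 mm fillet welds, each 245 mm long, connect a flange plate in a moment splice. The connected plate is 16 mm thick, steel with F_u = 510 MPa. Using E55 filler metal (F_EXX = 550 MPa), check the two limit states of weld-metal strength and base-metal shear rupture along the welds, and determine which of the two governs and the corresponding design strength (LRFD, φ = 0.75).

φR_n ≈ 1030 kN (weld metal governs)

t_e = 0.707 × 12 = 8.484 mm; L = 490 mm.
Weld metal: φR_n = 0.75 × 0.6 × 550 × 8.484 × 490 × 10⁻³ = 1029 kN.
Base metal (shear rupture): φR_n = 0.75 × 0.6 × 510 × 16 × 490 × 10⁻³ = 1799 kN.
Governing: weld metal.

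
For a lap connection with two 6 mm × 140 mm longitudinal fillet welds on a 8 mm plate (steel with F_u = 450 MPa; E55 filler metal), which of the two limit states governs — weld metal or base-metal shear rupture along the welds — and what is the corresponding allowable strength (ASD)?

R_n/Ω ≈ 196 kN (weld metal governs)

E55XX → F_EXX = 550 MPa.
t_e = 0.707 × 6 = 4.242 mm; L = 280 mm.
Weld metal: R_n/Ω = (1/2.0) × 0.6 × 550 × 4.242 × 280 × 10⁻³ = 196 kN.
Base metal (shear rupture): R_n/Ω = (1/2.0) × 0.6 × 450 × 8 × 280 × 10⁻³ = 302.4 kN.
Governing: weld metal.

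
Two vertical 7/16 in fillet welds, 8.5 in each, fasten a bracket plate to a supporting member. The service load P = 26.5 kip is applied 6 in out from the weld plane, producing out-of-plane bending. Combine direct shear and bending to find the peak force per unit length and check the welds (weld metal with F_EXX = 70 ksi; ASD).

f_max ≈ 6.78 kip/in; NOT adequate

L_w = 2 × 8.5 = 17 in; section modulus (unit throat) S = 2 × L²/6 = 24.08 in².
Direct shear f_v = P/L_w = 26.5/17 = 1.559 kip/in.
Moment M = P × e = 26.5 × 6 = 159 kip·in; bending f_b = M/S = 6.602 kip/in.
f_max = √(f_v² + f_b²) = √(1.559² + 6.602²) = 6.784 kip/in.
r_n/Ω = (1/2.0) × 0.6 × 70 × (0.707 × 0.4375) = 6.496 kip/in → NOT adequate.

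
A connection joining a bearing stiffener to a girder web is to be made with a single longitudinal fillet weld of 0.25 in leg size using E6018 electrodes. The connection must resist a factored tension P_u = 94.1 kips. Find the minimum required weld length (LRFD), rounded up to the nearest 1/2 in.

L = 20 in

E60XX → F_EXX = 60 ksi.
Throat t_e = 0.707 × 0.25 = 0.1767 in.
φr_n = 0.75 × 0.6 × 60 × 0.1767 = 4.772 kips/in.
L_req = P_u / φr_n = 94.1 / 4.772 = 19.72 in total.
Round up → use L = 20 in.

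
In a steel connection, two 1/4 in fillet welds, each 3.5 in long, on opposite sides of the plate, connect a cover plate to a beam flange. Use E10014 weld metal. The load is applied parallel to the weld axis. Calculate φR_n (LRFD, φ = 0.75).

E100XX → F_EXX = 100 ksi.
Effective throat t_e = 0.707 × 0.25 = 0.1767 in.
Total length L = 7 in; A_we = 0.1767 × 7 = 1.237 in².
F_nw = 0.6 F_EXX = 0.6 × 100 = 60 ksi.
φR_n = 0.75 × 60 × 1.237 = 55.68 kip.

φR_n ≈ 55.7 kip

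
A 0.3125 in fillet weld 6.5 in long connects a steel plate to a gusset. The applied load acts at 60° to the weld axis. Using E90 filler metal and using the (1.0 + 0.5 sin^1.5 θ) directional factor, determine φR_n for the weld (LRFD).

φR_n ≈ 81.6 kip

E90XX → F_EXX = 90 ksi.
t_e = 0.707 × 0.3125 = 0.2209 in; A_we = 0.2209 × 6.5 = 1.436 in².
Directional factor: 1.0 + 0.5 sin^1.5(60°) = 1.403.
F_nw = 0.6 × 90 × 1.403 = 75.76 ksi.
φR_n = 0.75 × 75.76 × 1.436 = 81.6 kip.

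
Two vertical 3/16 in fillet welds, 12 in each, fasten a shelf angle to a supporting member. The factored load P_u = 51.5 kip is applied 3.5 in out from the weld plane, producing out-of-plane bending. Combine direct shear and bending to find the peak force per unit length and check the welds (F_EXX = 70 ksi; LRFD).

L_w = 2 × 12 = 24 in; section modulus (unit throat) S = 2 × L²/6 = 48 in².
Direct shear f_v = P/L_w = 51.5/24 = 2.146 kip/in.
Moment M = P × e = 51.5 × 3.5 = 180.25 kip·in; bending f_b = M/S = 3.755 kip/in.
f_max = √(f_v² + f_b²) = √(2.146² + 3.755²) = 4.325 kip/in.
φr_n = 0.75 × 0.6 × 70 × (0.707 × 0.1875) = 4.176 kip/in → NOT adequate.

f_max ≈ 4.33 kip/in; NOT adequate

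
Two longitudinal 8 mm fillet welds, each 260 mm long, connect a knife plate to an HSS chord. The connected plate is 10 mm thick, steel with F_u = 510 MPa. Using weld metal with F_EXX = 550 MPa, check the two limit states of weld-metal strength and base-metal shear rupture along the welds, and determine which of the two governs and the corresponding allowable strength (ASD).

R_n/Ω ≈ 485 kN (weld metal governs)

t_e = 0.707 × 8 = 5.656 mm; L = 520 mm.
Weld metal: R_n/Ω = (1/2.0) × 0.6 × 550 × 5.656 × 520 × 10⁻³ = 485.3 kN.
Base metal (shear rupture): R_n/Ω = (1/2.0) × 0.6 × 510 × 10 × 520 × 10⁻³ = 795.6 kN.
Governing: weld metal.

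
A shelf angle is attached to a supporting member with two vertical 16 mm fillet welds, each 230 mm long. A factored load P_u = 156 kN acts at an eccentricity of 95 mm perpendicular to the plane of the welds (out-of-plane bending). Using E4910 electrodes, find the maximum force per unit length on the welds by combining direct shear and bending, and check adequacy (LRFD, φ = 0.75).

E49XX → F_EXX = 490 MPa.
L_w = 2 × 230 = 460 mm; section modulus (unit throat) S = 2 × L²/6 = 17630 mm².
Direct shear f_v = P/L_w = 156×10³/460 = 339.1 N/mm.
Moment M = P × e = 156×10³ × 95 = 14820000 N·mm; bending f_b = M/S = 840.5 N/mm.
f_max = √(f_v² + f_b²) = √(339.1² + 840.5²) = 906.3 N/mm.
φr_n = 0.75 × 0.6 × 490 × (0.707 × 16) = 2494 N/mm → adequate.

f_max ≈ 906 N/mm; adequate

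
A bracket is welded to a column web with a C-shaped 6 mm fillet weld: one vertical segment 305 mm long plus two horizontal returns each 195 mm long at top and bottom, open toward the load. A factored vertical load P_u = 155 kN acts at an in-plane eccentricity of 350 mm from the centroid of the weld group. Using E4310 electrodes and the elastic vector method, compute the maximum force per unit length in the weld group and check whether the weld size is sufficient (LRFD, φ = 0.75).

f_max ≈ 952 N/mm; NOT adequate

E43XX → F_EXX = 430 MPa.
Total weld length L_w = 695 mm. Treat welds as unit-width lines.
Centroid: x̄ = 2×195×97.5 / 695 = 54.71 mm from the vertical weld.
Polar moment about centroid: J = I_x + I_y = [305³/12 + 2×195×152.5²] + [305×54.71² + 2(195³/12 + 195×42.79²)] = 14300000 mm³.
Direct shear f_v = P/L_w = 155×10³ / 695 = 223 N/mm (vertical).
Torsion M = P·e = 155×10³ × 350 = 54250000 N·mm.
Critical point at (x, y) = (140.3, 152.5) from centroid. f_tx = M·y/J = 578.7 N/mm; f_ty = M·x/J = 532.3 N/mm.
Resultant f_max = √[f_tx² + (f_v + f_ty)²] = √[578.7² + (223 + 532.3)²] = 951.5 N/mm.
Capacity per unit length: φr_n = 0.75 × 0.6 × 430 × (0.707 × 6) = 820.8 N/mm.
951.5 > 820.8 → NOT adequate.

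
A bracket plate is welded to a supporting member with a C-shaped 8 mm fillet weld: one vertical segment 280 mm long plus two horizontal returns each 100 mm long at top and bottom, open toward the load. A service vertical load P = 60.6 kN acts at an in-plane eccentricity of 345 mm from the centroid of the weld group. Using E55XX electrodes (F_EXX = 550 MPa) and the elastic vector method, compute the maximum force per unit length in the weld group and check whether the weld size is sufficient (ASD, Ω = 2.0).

f_max ≈ 614 N/mm; adequate

Total weld length L_w = 480 mm. Treat welds as unit-width lines.
Centroid: x̄ = 2×100×50 / 480 = 20.83 mm from the vertical weld.
Polar moment about centroid: J = I_x + I_y = [280³/12 + 2×100×140²] + [280×20.83² + 2(100³/12 + 100×29.17²)] = 6208000 mm³.
Direct shear f_v = P/L_w = 60.6×10³ / 480 = 126.2 N/mm (vertical).
Torsion M = P·e = 60.6×10³ × 345 = 20907000 N·mm.
Critical point at (x, y) = (79.17, 140) from centroid. f_tx = M·y/J = 471.5 N/mm; f_ty = M·x/J = 266.6 N/mm.
Resultant f_max = √[f_tx² + (f_v + f_ty)²] = √[471.5² + (126.2 + 266.6)²] = 613.7 N/mm.
Capacity per unit length: r_n/Ω = (1/2.0) × 0.6 × 550 × (0.707 × 8) = 933.2 N/mm.
613.7 ≤ 933.2 → adequate.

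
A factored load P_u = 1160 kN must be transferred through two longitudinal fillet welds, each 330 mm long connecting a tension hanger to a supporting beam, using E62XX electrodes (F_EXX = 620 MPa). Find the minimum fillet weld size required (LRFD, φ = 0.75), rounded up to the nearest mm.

w = 9 mm

Total weld length L = 660 mm.
Required throat t_e = P_u / (φ × 0.6 F_EXX × L) = 1160 / (0.75 × 0.6 × 620 × 660 × 10⁻³) = 6.3 mm.
Required leg w = t_e / 0.707 = 8.91 mm → use 9 mm.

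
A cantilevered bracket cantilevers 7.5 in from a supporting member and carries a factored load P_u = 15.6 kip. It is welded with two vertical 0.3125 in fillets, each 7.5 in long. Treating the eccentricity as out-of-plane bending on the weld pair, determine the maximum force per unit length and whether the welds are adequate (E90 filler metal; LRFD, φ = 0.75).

E90XX → F_EXX = 90 ksi.
L_w = 2 × 7.5 = 15 in; section modulus (unit throat) S = 2 × L²/6 = 18.75 in².
Direct shear f_v = P/L_w = 15.6/15 = 1.04 kip/in.
Moment M = P × e = 15.6 × 7.5 = 117 kip·in; bending f_b = M/S = 6.24 kip/in.
f_max = √(f_v² + f_b²) = √(1.04² + 6.24²) = 6.326 kip/in.
φr_n = 0.75 × 0.6 × 90 × (0.707 × 0.3125) = 8.948 kip/in → adequate.

f_max ≈ 6.33 kip/in; adequate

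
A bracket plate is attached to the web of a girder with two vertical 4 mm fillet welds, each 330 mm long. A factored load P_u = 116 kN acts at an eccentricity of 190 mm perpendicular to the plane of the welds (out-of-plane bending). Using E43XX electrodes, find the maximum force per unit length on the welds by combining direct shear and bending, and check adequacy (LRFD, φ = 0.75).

f_max ≈ 632 N/mm; NOT adequate

E43XX → F_EXX = 430 MPa.
L_w = 2 × 330 = 660 mm; section modulus (unit throat) S = 2 × L²/6 = 36300 mm².
Direct shear f_v = P/L_w = 116×10³/660 = 175.8 N/mm.
Moment M = P × e = 116×10³ × 190 = 22040000 N·mm; bending f_b = M/S = 607.2 N/mm.
f_max = √(f_v² + f_b²) = √(175.8² + 607.2²) = 632.1 N/mm.
φr_n = 0.75 × 0.6 × 430 × (0.707 × 4) = 547.2 N/mm → NOT adequate.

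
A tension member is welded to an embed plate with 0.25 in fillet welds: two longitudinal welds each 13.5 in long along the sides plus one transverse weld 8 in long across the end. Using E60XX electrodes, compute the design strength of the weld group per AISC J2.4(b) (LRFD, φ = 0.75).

E60XX → F_EXX = 60 ksi.
t_e = 0.707 × 0.25 = 0.1767 in.
R_nwl = 0.6 × 60 × 0.1767 × 27 = 171.8 kip (longitudinal, 2 welds).
R_nwt = 0.6 × 60 × 0.1767 × 8 = 50.9 kip (transverse, base value).
(i) R_nwl + R_nwt = 222.7 kip; (ii) 0.85 R_nwl + 1.5 R_nwt = 222.4 kip.
R_n = max = 222.7 kip [governs: (i)]; φR_n = 167 kip.

φR_n ≈ 167 kip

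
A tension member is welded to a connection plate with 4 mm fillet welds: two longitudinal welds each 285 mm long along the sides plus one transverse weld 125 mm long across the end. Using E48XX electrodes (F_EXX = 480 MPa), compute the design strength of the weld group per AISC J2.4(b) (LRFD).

φR_n ≈ 425 kN

t_e = 0.707 × 4 = 2.828 mm.
R_nwl = 0.6 × 480 × 2.828 × 570 × 10⁻³ = 464.2 kN (longitudinal, 2 welds).
R_nwt = 0.6 × 480 × 2.828 × 125 × 10⁻³ = 101.8 kN (transverse, base value).
(i) R_nwl + R_nwt = 566.1 kN; (ii) 0.85 R_nwl + 1.5 R_nwt = 547.3 kN.
R_n = max = 566.1 kN [governs: (i)]; φR_n = 424.5 kN.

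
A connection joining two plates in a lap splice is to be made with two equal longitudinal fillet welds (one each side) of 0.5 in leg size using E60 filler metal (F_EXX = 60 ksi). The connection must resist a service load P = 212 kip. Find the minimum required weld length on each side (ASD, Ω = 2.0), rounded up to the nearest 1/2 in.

L = 17 in on each side

Throat t_e = 0.707 × 0.5 = 0.3535 in.
r_n/Ω = (0.6 × 60 × 0.3535) / 2.0 = 6.363 kip/in.
L_req = P / (r_n/Ω) = 212 / 6.363 = 33.32 in total.
Per side: 33.32 / 2 = 16.66 in.
Round up → use L = 17 in on each side.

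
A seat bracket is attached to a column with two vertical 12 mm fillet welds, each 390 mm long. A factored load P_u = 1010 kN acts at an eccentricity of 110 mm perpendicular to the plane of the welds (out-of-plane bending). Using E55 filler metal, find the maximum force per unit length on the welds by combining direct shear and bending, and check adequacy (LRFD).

f_max ≈ 2550 N/mm; NOT adequate

E55XX → F_EXX = 550 MPa.
L_w = 2 × 390 = 780 mm; section modulus (unit throat) S = 2 × L²/6 = 50700 mm².
Direct shear f_v = P/L_w = 1010×10³/780 = 1295 N/mm.
Moment M = P × e = 1010×10³ × 110 = 111100000 N·mm; bending f_b = M/S = 2191 N/mm.
f_max = √(f_v² + f_b²) = √(1295² + 2191²) = 2545 N/mm.
φr_n = 0.75 × 0.6 × 550 × (0.707 × 12) = 2100 N/mm → NOT adequate.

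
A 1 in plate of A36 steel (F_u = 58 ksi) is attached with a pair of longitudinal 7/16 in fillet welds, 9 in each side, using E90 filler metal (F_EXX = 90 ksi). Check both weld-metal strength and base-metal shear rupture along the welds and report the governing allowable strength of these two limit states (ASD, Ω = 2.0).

t_e = 0.707 × 0.4375 = 0.3093 in; L = 18 in.
Weld metal: R_n/Ω = (1/2.0) × 0.6 × 90 × 0.3093 × 18 = 150.3 kips.
Base metal (shear rupture): R_n/Ω = (1/2.0) × 0.6 × 58 × 1 × 18 = 313.2 kips.
Governing: weld metal.

R_n/Ω ≈ 150 kips (weld metal governs)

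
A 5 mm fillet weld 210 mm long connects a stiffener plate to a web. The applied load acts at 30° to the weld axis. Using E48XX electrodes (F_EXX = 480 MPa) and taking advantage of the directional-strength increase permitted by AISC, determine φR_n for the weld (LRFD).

φR_n ≈ 189 kN

t_e = 0.707 × 5 = 3.535 mm; A_we = 3.535 × 210 = 742.3 mm².
Directional factor: 1.0 + 0.5 sin^1.5(30°) = 1.177.
F_nw = 0.6 × 480 × 1.177 = 338.9 MPa.
φR_n = 0.75 × 338.9 × 742.3 × 10⁻³ = 188.7 kN.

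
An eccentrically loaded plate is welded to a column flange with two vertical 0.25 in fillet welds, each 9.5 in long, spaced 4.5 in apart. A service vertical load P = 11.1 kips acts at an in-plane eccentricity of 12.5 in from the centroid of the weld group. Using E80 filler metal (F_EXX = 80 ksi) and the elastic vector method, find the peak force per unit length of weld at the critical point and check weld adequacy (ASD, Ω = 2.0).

f_max ≈ 3.34 kip/in; adequate

Total weld length L_w = 19 in. Treat welds as unit-width lines.
Polar moment about centroid: J = 2[d³/12 + d(b/2)²] = 2[9.5³/12 + 9.5×2.25²] = 239.1 in³.
Direct shear f_v = P/L_w = 11.1 / 19 = 0.5842 kip/in (vertical).
Torsion M = P·e = 11.1 × 12.5 = 138.75 kip·in.
Critical point at (x, y) = (2.25, 4.75) from centroid. f_tx = M·y/J = 2.757 kip/in; f_ty = M·x/J = 1.306 kip/in.
Resultant f_max = √[f_tx² + (f_v + f_ty)²] = √[2.757² + (0.5842 + 1.306)²] = 3.342 kip/in.
Capacity per unit length: r_n/Ω = (1/2.0) × 0.6 × 80 × (0.707 × 0.25) = 4.242 kip/in.
3.342 ≤ 4.242 → adequate.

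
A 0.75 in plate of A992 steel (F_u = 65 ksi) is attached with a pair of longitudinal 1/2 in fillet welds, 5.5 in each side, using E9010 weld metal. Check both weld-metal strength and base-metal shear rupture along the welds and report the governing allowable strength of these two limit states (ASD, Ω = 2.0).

E90XX → F_EXX = 90 ksi.
t_e = 0.707 × 0.5 = 0.3535 in; L = 11 in.
Weld metal: R_n/Ω = (1/2.0) × 0.6 × 90 × 0.3535 × 11 = 105 kip.
Base metal (shear rupture): R_n/Ω = (1/2.0) × 0.6 × 65 × 0.75 × 11 = 160.9 kip.
Governing: weld metal.

R_n/Ω ≈ 105 kip (weld metal governs)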